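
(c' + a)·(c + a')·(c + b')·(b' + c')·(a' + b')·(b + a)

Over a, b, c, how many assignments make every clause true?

1

There are 2^3 = 8 truth assignments over (a, b, c).
Split on c. With c = 1, the clauses containing c are satisfied and c' drops from the rest; 1 of the 2^2 = 4 assignments to the other variables satisfy what remains.
With c = 0, by the same count on the reduced clause set, 0 assignments work.
(One model: a=T, b=F, c=T.)
Total: 1 + 0 = 1.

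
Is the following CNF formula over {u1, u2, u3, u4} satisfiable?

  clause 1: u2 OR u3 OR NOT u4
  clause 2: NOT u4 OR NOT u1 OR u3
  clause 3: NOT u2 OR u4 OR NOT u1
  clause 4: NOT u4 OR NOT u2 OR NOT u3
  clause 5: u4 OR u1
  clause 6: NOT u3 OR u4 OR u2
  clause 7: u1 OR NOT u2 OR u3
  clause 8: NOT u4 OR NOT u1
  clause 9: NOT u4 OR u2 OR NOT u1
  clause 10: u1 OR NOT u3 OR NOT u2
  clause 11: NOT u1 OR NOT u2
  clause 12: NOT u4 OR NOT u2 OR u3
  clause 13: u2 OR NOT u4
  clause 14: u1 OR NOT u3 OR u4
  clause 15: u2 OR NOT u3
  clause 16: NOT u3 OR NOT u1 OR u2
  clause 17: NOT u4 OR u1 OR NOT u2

Case u4 = false:
(u1) alone gives u1 = true.
(NOT u2) alone gives u2 = false.
(NOT u3) alone gives u3 = false.
Every clause now holds.
A satisfying assignment: u1 ↦ true,  u2 ↦ false,  u3 ↦ false,  u4 ↦ false.

Yes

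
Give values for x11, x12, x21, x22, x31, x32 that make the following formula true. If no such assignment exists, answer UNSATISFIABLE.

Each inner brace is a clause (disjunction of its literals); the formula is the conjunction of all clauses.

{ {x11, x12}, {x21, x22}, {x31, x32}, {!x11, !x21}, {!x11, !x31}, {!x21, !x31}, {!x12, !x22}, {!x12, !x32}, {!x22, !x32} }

Suppose x11 = true.
Unit clause (!x21) forces x21 = false.
Unit clause (x22) forces x22 = true.
Unit clause (!x31) forces x31 = false.
Unit clause (x32) forces x32 = true.
Now (!x32) is unsatisfied and unit — conflict.
Backtrack on x11: now try x11 = false.
Unit clause (x12) forces x12 = true.
Unit clause (!x22) forces x22 = false.
Unit clause (x21) forces x21 = true.
Unit clause (!x31) forces x31 = false.
Unit clause (x32) forces x32 = true.
Now (!x32) is unsatisfied and unit — conflict.
Either choice for x11 ends in contradiction.

UNSATISFIABLE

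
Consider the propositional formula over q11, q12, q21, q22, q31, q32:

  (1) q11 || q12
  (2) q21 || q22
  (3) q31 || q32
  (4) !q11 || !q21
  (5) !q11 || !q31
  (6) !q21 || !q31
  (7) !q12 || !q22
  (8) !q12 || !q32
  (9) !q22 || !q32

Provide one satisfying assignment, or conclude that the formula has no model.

UNSATISFIABLE

Suppose q11 = true.
Unit clause (!q21) forces q21 = false.
Unit clause (q22) forces q22 = true.
Unit clause (!q31) forces q31 = false.
Unit clause (q32) forces q32 = true.
That conflicts with the unit clause (!q32).
So q11 must be the other value — set q11 = false.
Unit clause (q12) forces q12 = true.
Unit clause (!q22) forces q22 = false.
Unit clause (q21) forces q21 = true.
Unit clause (!q31) forces q31 = false.
Unit clause (q32) forces q32 = true.
That conflicts with the unit clause (!q32).
Either choice for q11 ends in contradiction.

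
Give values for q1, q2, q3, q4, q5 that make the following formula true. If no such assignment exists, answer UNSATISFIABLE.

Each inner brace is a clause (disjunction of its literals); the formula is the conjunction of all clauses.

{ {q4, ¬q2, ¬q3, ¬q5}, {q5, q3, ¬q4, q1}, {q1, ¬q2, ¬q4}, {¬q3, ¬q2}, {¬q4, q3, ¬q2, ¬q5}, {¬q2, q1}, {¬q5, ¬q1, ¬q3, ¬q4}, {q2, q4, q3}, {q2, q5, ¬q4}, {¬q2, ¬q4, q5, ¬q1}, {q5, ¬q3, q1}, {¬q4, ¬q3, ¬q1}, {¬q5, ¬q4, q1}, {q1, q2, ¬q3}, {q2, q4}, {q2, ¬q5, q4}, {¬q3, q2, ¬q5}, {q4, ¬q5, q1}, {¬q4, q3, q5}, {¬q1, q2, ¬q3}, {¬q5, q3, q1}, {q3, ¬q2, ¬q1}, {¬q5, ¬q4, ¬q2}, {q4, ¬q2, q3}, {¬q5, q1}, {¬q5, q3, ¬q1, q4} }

q1: True; q2: False; q3: False; q4: True; q5: True

Case q3 = False:
Case q2 = False:
The clause (q4) is unit, so q4 = True.
The clause (q5) is unit, so q5 = True.
The clause (q1) is unit, so q1 = True.
This assignment satisfies each clause.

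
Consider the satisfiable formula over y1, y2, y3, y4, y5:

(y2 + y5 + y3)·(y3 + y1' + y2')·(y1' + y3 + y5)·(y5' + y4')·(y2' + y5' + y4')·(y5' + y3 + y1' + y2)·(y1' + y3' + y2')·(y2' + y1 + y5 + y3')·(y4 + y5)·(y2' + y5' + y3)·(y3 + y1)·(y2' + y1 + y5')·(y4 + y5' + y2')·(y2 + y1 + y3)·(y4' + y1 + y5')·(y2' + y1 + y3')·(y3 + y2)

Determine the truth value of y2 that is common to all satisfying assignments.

Suppose y2 = 1.
Try y3 = 1.
Unit clause (y1') forces y1 = 0.
But (y1) is also a unit clause — contradiction.
That branch fails; take y3 = 0 instead.
Unit clause (y1') forces y1 = 0.
But (y1) is also a unit clause — contradiction.
Either choice for y3 ends in contradiction.
So every satisfying assignment has y2 = False.

False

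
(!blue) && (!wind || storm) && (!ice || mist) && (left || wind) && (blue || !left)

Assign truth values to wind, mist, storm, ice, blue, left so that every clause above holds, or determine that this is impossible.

(!blue) alone gives blue = false.
(!left) alone gives left = false.
(wind) alone gives wind = true.
(storm) alone gives storm = true.
Try ice = true.
(mist) alone gives mist = true.
Every clause now holds.

wind=true; mist=true; storm=true; ice=true; blue=false; left=false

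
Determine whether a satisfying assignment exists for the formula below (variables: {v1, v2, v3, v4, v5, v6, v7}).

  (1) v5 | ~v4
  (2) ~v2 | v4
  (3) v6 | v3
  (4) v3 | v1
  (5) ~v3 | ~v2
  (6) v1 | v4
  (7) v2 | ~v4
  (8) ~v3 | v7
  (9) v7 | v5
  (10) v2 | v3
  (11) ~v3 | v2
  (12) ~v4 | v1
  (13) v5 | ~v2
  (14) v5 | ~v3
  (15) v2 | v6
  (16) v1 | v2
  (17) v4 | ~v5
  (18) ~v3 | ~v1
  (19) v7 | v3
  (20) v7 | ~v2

Case v5 = 1:
Unit clause (v4) forces v4 = 1.
Unit clause (v2) forces v2 = 1.
Unit clause (~v3) forces v3 = 0.
Unit clause (v6) forces v6 = 1.
Unit clause (v1) forces v1 = 1.
Unit clause (v7) forces v7 = 1.
All clauses are satisfied.
A satisfying assignment: v1=1,  v2=1,  v3=0,  v4=1,  v5=1,  v6=1,  v7=1.

Yes, satisfiable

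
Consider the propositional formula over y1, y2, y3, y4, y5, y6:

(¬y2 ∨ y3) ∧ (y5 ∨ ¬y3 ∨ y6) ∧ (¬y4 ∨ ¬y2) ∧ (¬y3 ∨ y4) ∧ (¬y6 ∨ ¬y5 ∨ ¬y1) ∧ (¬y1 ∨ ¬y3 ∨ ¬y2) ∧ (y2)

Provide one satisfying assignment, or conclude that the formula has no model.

Unit clause (y2) forces y2 = True.
Unit clause (y3) forces y3 = True.
Unit clause (¬y4) forces y4 = False.
That conflicts with the unit clause (y4).

UNSATISFIABLE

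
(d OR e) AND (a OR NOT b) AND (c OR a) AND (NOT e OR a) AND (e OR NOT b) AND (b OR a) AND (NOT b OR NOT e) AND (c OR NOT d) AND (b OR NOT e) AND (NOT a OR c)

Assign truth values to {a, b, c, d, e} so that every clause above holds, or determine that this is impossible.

Case d = true:
(c) alone gives c = true.
Case a = true:
Case e = false:
(NOT b) alone gives b = false.
All clauses are satisfied.

a=true,  b=false,  c=true,  d=true,  e=false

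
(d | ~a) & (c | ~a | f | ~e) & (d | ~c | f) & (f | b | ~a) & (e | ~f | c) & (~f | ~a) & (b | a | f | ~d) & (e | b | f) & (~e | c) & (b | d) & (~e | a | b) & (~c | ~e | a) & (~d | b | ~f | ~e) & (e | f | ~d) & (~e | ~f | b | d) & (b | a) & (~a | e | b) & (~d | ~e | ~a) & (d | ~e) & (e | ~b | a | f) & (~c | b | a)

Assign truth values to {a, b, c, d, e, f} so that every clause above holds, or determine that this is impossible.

a ↦ 0; b ↦ 1; c ↦ 1; d ↦ 1; e ↦ 0; f ↦ 1

Try d = 1.
Try f = 1.
(~a) alone gives a = 0.
(b) alone gives b = 1.
Try e = 0.
(c) alone gives c = 1.
Every clause now holds.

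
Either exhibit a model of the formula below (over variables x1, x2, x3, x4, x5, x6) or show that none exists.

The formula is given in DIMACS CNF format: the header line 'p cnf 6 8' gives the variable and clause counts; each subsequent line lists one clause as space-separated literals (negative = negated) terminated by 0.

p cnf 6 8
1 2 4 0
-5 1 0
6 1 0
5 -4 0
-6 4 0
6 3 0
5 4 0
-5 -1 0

UNSATISFIABLE

Suppose x5 = False.
Unit clause (¬x4) forces x4 = False.
But (x4) is also a unit clause — contradiction.
That branch fails; take x5 = True instead.
Unit clause (x1) forces x1 = True.
But (¬x1) is also a unit clause — contradiction.
Both values of x5 lead to a conflict.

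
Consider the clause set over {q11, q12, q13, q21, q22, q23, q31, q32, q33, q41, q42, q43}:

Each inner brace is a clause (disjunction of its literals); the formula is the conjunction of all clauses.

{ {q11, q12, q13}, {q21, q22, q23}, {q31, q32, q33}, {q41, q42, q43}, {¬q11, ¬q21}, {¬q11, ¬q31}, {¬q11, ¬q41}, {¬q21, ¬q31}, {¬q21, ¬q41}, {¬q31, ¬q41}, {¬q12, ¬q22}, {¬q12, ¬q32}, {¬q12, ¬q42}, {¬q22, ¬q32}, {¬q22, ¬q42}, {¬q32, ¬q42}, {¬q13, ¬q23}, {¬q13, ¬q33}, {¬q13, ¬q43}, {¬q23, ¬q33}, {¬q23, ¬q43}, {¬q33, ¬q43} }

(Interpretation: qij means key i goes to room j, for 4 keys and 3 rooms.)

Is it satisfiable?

Unsatisfiable

Suppose q11 = False.
Suppose q12 = True.
From the singleton clause (¬q22), q22 = False.
From the singleton clause (¬q32), q32 = False.
From the singleton clause (¬q42), q42 = False.
Suppose q21 = True.
From the singleton clause (¬q31), q31 = False.
From the singleton clause (q33), q33 = True.
From the singleton clause (¬q41), q41 = False.
From the singleton clause (q43), q43 = True.
Now (¬q43) is unsatisfied and unit — conflict.
So q21 must be the other value — set q21 = False.
From the singleton clause (q23), q23 = True.
From the singleton clause (¬q13), q13 = False.
From the singleton clause (¬q33), q33 = False.
From the singleton clause (q31), q31 = True.
From the singleton clause (¬q41), q41 = False.
From the singleton clause (q43), q43 = True.
Now (¬q43) is unsatisfied and unit — conflict.
Neither q21 = True nor q21 = False works.
So q12 must be the other value — set q12 = False.
From the singleton clause (q13), q13 = True.
From the singleton clause (¬q23), q23 = False.
From the singleton clause (¬q33), q33 = False.
From the singleton clause (¬q43), q43 = False.
Suppose q21 = True.
From the singleton clause (¬q31), q31 = False.
From the singleton clause (q32), q32 = True.
From the singleton clause (¬q41), q41 = False.
From the singleton clause (q42), q42 = True.
Now (¬q42) is unsatisfied and unit — conflict.
So q21 must be the other value — set q21 = False.
From the singleton clause (q22), q22 = True.
From the singleton clause (¬q32), q32 = False.
From the singleton clause (q31), q31 = True.
From the singleton clause (¬q41), q41 = False.
From the singleton clause (q42), q42 = True.
Now (¬q42) is unsatisfied and unit — conflict.
Neither q21 = True nor q21 = False works.
Neither q12 = True nor q12 = False works.
So q11 must be the other value — set q11 = True.
From the singleton clause (¬q21), q21 = False.
From the singleton clause (¬q31), q31 = False.
From the singleton clause (¬q41), q41 = False.
Suppose q22 = True.
From the singleton clause (¬q12), q12 = False.
From the singleton clause (¬q32), q32 = False.
From the singleton clause (q33), q33 = True.
From the singleton clause (¬q42), q42 = False.
From the singleton clause (q43), q43 = True.
Now (¬q43) is unsatisfied and unit — conflict.
So q22 must be the other value — set q22 = False.
From the singleton clause (q23), q23 = True.
From the singleton clause (¬q13), q13 = False.
From the singleton clause (¬q33), q33 = False.
From the singleton clause (q32), q32 = True.
From the singleton clause (¬q12), q12 = False.
From the singleton clause (¬q42), q42 = False.
From the singleton clause (q43), q43 = True.
Now (¬q43) is unsatisfied and unit — conflict.
Neither q22 = True nor q22 = False works.
Neither q11 = True nor q11 = False works.
No assignment satisfies every clause.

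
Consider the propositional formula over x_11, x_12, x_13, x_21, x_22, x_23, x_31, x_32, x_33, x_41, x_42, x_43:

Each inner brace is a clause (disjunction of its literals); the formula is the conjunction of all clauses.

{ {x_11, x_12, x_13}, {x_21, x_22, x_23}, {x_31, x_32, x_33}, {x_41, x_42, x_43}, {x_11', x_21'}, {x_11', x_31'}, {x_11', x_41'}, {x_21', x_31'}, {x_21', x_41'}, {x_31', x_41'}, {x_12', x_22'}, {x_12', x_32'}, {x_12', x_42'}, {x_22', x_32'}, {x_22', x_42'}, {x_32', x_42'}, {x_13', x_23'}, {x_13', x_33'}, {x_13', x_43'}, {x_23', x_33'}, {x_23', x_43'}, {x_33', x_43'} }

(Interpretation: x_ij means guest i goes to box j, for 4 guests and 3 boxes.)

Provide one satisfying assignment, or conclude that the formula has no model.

Try x_11 = 0.
Try x_12 = 1.
From the singleton clause (x_22'), x_22 = 0.
From the singleton clause (x_32'), x_32 = 0.
From the singleton clause (x_42'), x_42 = 0.
Try x_21 = 1.
From the singleton clause (x_31'), x_31 = 0.
From the singleton clause (x_33), x_33 = 1.
From the singleton clause (x_41'), x_41 = 0.
From the singleton clause (x_43), x_43 = 1.
That conflicts with the unit clause (x_43').
That branch fails; take x_21 = 0 instead.
From the singleton clause (x_23), x_23 = 1.
From the singleton clause (x_13'), x_13 = 0.
From the singleton clause (x_33'), x_33 = 0.
From the singleton clause (x_31), x_31 = 1.
From the singleton clause (x_41'), x_41 = 0.
From the singleton clause (x_43), x_43 = 1.
That conflicts with the unit clause (x_43').
Both values of x_21 lead to a conflict.
That branch fails; take x_12 = 0 instead.
From the singleton clause (x_13), x_13 = 1.
From the singleton clause (x_23'), x_23 = 0.
From the singleton clause (x_33'), x_33 = 0.
From the singleton clause (x_43'), x_43 = 0.
Try x_21 = 1.
From the singleton clause (x_31'), x_31 = 0.
From the singleton clause (x_32), x_32 = 1.
From the singleton clause (x_41'), x_41 = 0.
From the singleton clause (x_42), x_42 = 1.
That conflicts with the unit clause (x_42').
That branch fails; take x_21 = 0 instead.
From the singleton clause (x_22), x_22 = 1.
From the singleton clause (x_32'), x_32 = 0.
From the singleton clause (x_31), x_31 = 1.
From the singleton clause (x_41'), x_41 = 0.
From the singleton clause (x_42), x_42 = 1.
That conflicts with the unit clause (x_42').
Both values of x_21 lead to a conflict.
Both values of x_12 lead to a conflict.
That branch fails; take x_11 = 1 instead.
From the singleton clause (x_21'), x_21 = 0.
From the singleton clause (x_31'), x_31 = 0.
From the singleton clause (x_41'), x_41 = 0.
Try x_22 = 1.
From the singleton clause (x_12'), x_12 = 0.
From the singleton clause (x_32'), x_32 = 0.
From the singleton clause (x_33), x_33 = 1.
From the singleton clause (x_42'), x_42 = 0.
From the singleton clause (x_43), x_43 = 1.
That conflicts with the unit clause (x_43').
That branch fails; take x_22 = 0 instead.
From the singleton clause (x_23), x_23 = 1.
From the singleton clause (x_13'), x_13 = 0.
From the singleton clause (x_33'), x_33 = 0.
From the singleton clause (x_32), x_32 = 1.
From the singleton clause (x_12'), x_12 = 0.
From the singleton clause (x_42'), x_42 = 0.
From the singleton clause (x_43), x_43 = 1.
That conflicts with the unit clause (x_43').
Both values of x_22 lead to a conflict.
Both values of x_11 lead to a conflict.

UNSATISFIABLE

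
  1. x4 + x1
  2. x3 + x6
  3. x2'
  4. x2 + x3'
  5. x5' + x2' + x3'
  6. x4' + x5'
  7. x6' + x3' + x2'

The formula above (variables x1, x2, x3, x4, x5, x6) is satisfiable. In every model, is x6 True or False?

True

Suppose x6 = 0.
Unit clause (x3) forces x3 = 1.
Unit clause (x2') forces x2 = 0.
But (x2) is also a unit clause — contradiction.
So every satisfying assignment has x6 = True.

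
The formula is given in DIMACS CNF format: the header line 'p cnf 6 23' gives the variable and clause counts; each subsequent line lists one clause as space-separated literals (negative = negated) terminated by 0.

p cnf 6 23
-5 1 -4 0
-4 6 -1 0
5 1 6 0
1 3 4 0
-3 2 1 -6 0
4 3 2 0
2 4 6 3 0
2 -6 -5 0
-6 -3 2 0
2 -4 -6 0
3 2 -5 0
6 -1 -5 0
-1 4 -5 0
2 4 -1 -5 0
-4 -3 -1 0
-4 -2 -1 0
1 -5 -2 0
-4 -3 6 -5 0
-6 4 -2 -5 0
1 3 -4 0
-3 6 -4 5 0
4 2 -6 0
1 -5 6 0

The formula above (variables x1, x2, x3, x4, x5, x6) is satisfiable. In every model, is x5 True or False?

False

Suppose x5 = True.
Branch on x1: set x1 = True.
(x6) alone gives x6 = True.
(x2) alone gives x2 = True.
(x4) alone gives x4 = True.
But (¬x4) is also a unit clause — contradiction.
So x1 must be the other value — set x1 = False.
(¬x4) alone gives x4 = False.
(x3) alone gives x3 = True.
(¬x2) alone gives x2 = False.
(¬x6) alone gives x6 = False.
But (x6) is also a unit clause — contradiction.
Neither x1 = True nor x1 = False works.
So every satisfying assignment has x5 = False.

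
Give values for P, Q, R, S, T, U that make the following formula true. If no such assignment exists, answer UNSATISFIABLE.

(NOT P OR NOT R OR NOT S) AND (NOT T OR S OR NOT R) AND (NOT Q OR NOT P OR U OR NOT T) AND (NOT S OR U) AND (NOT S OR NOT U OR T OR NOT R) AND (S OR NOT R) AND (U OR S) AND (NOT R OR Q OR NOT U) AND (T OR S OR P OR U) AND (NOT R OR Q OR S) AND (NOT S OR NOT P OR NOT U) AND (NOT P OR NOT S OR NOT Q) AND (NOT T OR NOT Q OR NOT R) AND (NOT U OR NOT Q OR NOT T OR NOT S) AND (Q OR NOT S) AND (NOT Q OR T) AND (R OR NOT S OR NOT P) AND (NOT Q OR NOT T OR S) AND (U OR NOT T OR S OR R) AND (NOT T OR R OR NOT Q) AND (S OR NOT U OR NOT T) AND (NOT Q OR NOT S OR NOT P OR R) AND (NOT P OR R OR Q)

Try S = false.
From the singleton clause (NOT R), R = false.
From the singleton clause (U), U = true.
From the singleton clause (NOT T), T = false.
From the singleton clause (NOT Q), Q = false.
From the singleton clause (NOT P), P = false.
All clauses are satisfied.

P=false; Q=false; R=false; S=false; T=false; U=true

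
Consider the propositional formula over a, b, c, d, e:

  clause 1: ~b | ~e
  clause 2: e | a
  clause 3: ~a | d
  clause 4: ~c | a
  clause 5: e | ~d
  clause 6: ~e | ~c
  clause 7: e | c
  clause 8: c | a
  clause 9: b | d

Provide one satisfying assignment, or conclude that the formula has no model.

a: 1, b: 0, c: 0, d: 1, e: 1

Case b = 0:
The clause (d) is unit, so d = 1.
The clause (e) is unit, so e = 1.
The clause (~c) is unit, so c = 0.
The clause (a) is unit, so a = 1.
This assignment satisfies each clause.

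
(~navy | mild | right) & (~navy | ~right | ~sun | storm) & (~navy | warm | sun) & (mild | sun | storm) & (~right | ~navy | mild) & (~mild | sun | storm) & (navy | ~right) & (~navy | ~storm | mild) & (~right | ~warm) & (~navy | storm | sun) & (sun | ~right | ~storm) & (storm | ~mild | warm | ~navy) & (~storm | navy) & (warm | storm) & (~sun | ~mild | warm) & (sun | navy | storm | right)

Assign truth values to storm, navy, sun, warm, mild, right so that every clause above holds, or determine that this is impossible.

storm ↦ 1,  navy ↦ 1,  sun ↦ 1,  warm ↦ 1,  mild ↦ 1,  right ↦ 0

Try navy = 1.
Try mild = 1.
Try warm = 1.
The clause (~right) is unit, so right = 0.
Try sun = 1.
All clauses hold; storm can take either value.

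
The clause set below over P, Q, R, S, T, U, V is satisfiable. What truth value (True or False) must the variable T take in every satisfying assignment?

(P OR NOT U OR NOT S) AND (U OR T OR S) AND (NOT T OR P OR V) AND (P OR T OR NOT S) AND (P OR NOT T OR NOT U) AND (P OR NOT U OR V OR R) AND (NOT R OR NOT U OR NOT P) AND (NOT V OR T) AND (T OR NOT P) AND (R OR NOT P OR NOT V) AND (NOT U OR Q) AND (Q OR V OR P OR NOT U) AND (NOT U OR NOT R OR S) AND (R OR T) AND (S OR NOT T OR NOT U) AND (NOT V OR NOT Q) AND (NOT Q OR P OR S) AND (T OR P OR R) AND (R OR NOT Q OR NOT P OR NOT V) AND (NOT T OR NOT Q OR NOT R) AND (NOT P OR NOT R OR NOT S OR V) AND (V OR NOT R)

True

Suppose T = false.
The clause (NOT V) is unit, so V = false.
The clause (NOT P) is unit, so P = false.
The clause (NOT S) is unit, so S = false.
The clause (U) is unit, so U = true.
The clause (R) is unit, so R = true.
That conflicts with the unit clause (NOT R).
So every satisfying assignment has T = True.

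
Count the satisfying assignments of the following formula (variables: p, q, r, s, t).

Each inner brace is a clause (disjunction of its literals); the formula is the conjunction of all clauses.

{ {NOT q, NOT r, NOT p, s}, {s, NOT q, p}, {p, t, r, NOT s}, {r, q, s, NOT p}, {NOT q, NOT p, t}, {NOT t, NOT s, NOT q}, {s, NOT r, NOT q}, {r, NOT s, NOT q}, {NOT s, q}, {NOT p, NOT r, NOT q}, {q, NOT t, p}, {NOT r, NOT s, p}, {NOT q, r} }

There are 2^5 = 32 truth assignments over (p, q, r, s, t).
Split on t. With t = true, the clauses containing t are satisfied and NOT t drops from the rest; 1 of the 2^4 = 16 assignments to the other variables satisfy what remains.
With t = false, by the same count on the reduced clause set, 3 assignments work.
(One model: p=F, q=F, r=F, s=F, t=F.)
Total: 1 + 3 = 4.

4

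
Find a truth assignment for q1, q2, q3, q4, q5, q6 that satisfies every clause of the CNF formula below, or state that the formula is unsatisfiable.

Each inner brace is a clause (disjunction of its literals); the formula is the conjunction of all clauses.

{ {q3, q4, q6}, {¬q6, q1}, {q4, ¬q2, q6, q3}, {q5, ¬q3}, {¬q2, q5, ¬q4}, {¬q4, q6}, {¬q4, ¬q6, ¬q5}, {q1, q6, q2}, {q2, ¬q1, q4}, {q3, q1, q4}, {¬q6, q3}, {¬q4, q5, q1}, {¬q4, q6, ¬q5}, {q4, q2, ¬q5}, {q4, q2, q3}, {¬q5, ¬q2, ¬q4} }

Suppose q6 = False.
(¬q4) alone gives q4 = False.
(q3) alone gives q3 = True.
(q5) alone gives q5 = True.
(q2) alone gives q2 = True.
No clause remains; q1 is free.

q1 ↦ False; q2 ↦ True; q3 ↦ True; q4 ↦ False; q5 ↦ True; q6 ↦ False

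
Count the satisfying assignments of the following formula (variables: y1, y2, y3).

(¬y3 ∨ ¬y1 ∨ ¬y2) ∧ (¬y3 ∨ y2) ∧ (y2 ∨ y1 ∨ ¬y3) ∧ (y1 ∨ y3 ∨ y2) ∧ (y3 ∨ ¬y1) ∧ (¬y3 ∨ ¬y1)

2

There are 2^3 = 8 truth assignments over (y1, y2, y3).
Check each against the 6 clauses (columns in the order y1, y2, y3):
  F F F  ✗ fails (y1 ∨ y3 ∨ y2)
  F F T  ✗ fails (¬y3 ∨ y2)
  F T F  ✓ satisfies all
  F T T  ✓ satisfies all
  T F F  ✗ fails (y3 ∨ ¬y1)
  T F T  ✗ fails (¬y3 ∨ y2)
  T T F  ✗ fails (y3 ∨ ¬y1)
  T T T  ✗ fails (¬y3 ∨ ¬y1 ∨ ¬y2)
2 of the 8 rows are models.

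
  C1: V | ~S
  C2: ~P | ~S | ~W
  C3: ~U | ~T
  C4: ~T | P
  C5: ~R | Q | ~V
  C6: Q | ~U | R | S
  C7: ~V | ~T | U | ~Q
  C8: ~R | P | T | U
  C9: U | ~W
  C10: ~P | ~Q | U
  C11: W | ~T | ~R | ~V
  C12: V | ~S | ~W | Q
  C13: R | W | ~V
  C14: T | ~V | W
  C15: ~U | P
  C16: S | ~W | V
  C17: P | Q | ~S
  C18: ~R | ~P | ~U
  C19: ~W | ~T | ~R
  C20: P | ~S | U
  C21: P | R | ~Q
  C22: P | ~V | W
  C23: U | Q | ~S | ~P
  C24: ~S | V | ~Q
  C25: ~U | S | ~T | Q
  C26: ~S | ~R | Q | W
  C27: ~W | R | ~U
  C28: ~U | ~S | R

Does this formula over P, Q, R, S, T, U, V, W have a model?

Yes, satisfiable

Case V = 0:
Unit clause (~S) forces S = 0.
Unit clause (~W) forces W = 0.
Case U = 1:
Unit clause (~T) forces T = 0.
Unit clause (P) forces P = 1.
Unit clause (~R) forces R = 0.
Unit clause (Q) forces Q = 1.
All clauses are satisfied.
A satisfying assignment: P=1,  Q=1,  R=0,  S=0,  T=0,  U=1,  V=0,  W=0.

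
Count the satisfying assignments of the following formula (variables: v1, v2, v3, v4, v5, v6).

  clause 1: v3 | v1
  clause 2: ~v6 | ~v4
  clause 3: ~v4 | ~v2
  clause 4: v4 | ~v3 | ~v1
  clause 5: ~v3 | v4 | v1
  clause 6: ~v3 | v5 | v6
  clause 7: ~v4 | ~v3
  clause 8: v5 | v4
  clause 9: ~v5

There are 2^6 = 64 truth assignments over (v1, v2, v3, v4, v5, v6).
Split on v4. With v4 = 1, the clauses containing v4 are satisfied and ~v4 drops from the rest; 1 of the 2^5 = 32 assignments to the other variables satisfy what remains.
With v4 = 0, by the same count on the reduced clause set, 0 assignments work.
Total: 1 + 0 = 1.

1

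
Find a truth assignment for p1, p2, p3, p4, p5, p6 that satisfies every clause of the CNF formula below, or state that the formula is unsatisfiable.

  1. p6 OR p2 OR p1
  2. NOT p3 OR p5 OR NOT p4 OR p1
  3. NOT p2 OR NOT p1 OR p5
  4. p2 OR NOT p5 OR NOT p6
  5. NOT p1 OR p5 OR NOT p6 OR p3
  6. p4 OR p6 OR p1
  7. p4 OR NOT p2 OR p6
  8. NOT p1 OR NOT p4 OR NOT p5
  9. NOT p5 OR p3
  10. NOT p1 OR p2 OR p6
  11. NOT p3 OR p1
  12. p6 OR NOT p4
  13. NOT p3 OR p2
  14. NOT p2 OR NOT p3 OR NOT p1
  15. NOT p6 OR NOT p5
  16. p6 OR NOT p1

p1 ↦ false,  p2 ↦ true,  p3 ↦ false,  p4 ↦ false,  p5 ↦ false,  p6 ↦ true

Case p5 = false:
Case p2 = true:
Unit clause (NOT p1) forces p1 = false.
Unit clause (NOT p3) forces p3 = false.
Case p4 = false:
Unit clause (p6) forces p6 = true.
All clauses are satisfied.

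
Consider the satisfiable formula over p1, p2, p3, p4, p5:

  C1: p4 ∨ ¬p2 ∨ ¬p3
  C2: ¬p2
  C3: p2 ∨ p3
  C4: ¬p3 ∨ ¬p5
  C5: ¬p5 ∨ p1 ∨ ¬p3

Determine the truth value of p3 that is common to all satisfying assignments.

Suppose p3 = False.
From the singleton clause (¬p2), p2 = False.
But (p2) is also a unit clause — contradiction.
So every satisfying assignment has p3 = True.

True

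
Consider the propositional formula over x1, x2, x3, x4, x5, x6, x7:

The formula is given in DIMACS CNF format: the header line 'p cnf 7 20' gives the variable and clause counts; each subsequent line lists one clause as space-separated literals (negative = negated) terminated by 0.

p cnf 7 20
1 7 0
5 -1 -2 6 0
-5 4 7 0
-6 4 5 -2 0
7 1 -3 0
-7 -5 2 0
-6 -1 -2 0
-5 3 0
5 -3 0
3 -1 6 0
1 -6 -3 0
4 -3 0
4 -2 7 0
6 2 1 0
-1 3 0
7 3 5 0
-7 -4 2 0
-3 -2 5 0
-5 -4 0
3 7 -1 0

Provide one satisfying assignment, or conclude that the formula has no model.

Branch on x1: set x1 = False.
Unit clause (x7) forces x7 = True.
Branch on x5: set x5 = False.
Unit clause (¬x3) forces x3 = False.
Branch on x6: set x6 = True.
Branch on x4: set x4 = True.
Unit clause (x2) forces x2 = True.
Every clause now holds.

x1 ↦ False,  x2 ↦ True,  x3 ↦ False,  x4 ↦ True,  x5 ↦ False,  x6 ↦ True,  x7 ↦ True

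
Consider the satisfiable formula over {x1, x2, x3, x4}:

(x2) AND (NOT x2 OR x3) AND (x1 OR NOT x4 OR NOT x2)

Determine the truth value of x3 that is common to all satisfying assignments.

True

Suppose x3 = false.
The clause (x2) is unit, so x2 = true.
Now (NOT x2) is unsatisfied and unit — conflict.
So every satisfying assignment has x3 = True.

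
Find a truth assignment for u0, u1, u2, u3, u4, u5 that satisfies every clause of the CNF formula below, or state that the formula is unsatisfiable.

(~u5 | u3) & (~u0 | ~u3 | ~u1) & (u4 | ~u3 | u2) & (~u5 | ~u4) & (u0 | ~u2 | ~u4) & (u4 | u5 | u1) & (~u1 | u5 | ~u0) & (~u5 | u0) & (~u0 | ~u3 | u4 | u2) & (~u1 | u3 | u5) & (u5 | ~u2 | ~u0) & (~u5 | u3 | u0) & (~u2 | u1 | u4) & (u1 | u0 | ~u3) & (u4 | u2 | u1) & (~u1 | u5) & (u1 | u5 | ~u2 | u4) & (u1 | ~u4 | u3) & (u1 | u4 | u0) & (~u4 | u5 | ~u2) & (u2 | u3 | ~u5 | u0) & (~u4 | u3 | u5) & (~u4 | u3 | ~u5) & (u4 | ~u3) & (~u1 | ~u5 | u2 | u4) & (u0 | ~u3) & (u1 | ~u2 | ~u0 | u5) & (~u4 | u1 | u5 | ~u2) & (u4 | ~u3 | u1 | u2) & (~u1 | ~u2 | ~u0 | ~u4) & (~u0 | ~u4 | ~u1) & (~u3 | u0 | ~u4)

Branch on u5: set u5 = 0.
(~u1) alone gives u1 = 0.
(u4) alone gives u4 = 1.
(u3) alone gives u3 = 1.
(u0) alone gives u0 = 1.
(~u2) alone gives u2 = 0.
This assignment satisfies each clause.

u0: 1, u1: 0, u2: 0, u3: 1, u4: 1, u5: 0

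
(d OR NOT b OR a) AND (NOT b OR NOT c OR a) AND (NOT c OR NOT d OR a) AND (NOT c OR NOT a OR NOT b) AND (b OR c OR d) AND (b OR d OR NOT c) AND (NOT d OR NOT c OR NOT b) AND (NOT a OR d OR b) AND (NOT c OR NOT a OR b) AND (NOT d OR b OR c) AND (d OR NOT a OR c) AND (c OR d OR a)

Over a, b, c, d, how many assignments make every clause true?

There are 2^4 = 16 truth assignments over (a, b, c, d).
Check each against the 12 clauses (columns in the order a, b, c, d):
  F F F F  ✗ fails (b OR c OR d)
  F F F T  ✗ fails (NOT d OR b OR c)
  F F T F  ✗ fails (b OR d OR NOT c)
  F F T T  ✗ fails (NOT c OR NOT d OR a)
  F T F F  ✗ fails (d OR NOT b OR a)
  F T F T  ✓ satisfies all
  F T T F  ✗ fails (d OR NOT b OR a)
  F T T T  ✗ fails (NOT b OR NOT c OR a)
  T F F F  ✗ fails (b OR c OR d)
  T F F T  ✗ fails (NOT d OR b OR c)
  T F T F  ✗ fails (b OR d OR NOT c)
  T F T T  ✗ fails (NOT c OR NOT a OR b)
  T T F F  ✗ fails (d OR NOT a OR c)
  T T F T  ✓ satisfies all
  T T T F  ✗ fails (NOT c OR NOT a OR NOT b)
  T T T T  ✗ fails (NOT c OR NOT a OR NOT b)
2 of the 16 rows are models.

2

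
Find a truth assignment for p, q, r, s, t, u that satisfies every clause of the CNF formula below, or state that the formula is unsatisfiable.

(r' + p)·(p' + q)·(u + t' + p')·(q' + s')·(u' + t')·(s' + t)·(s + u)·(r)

(r) alone gives r = 1.
(p) alone gives p = 1.
(q) alone gives q = 1.
(s') alone gives s = 0.
(u) alone gives u = 1.
(t') alone gives t = 0.
Every clause now holds.

p=1, q=1, r=1, s=0, t=0, u=1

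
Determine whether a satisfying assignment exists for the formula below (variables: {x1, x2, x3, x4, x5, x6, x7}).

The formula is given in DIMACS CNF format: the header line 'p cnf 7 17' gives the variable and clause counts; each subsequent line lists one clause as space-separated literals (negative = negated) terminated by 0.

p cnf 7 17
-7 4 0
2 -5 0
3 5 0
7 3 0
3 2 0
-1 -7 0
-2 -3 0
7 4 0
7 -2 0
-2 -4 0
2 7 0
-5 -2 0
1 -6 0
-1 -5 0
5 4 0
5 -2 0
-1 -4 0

Satisfiable

Case x7 = True:
The clause (x4) is unit, so x4 = True.
The clause (¬x1) is unit, so x1 = False.
The clause (¬x2) is unit, so x2 = False.
The clause (¬x5) is unit, so x5 = False.
The clause (x3) is unit, so x3 = True.
The clause (¬x6) is unit, so x6 = False.
This assignment satisfies each clause.
A satisfying assignment: x1 ↦ False,  x2 ↦ False,  x3 ↦ True,  x4 ↦ True,  x5 ↦ False,  x6 ↦ False,  x7 ↦ True.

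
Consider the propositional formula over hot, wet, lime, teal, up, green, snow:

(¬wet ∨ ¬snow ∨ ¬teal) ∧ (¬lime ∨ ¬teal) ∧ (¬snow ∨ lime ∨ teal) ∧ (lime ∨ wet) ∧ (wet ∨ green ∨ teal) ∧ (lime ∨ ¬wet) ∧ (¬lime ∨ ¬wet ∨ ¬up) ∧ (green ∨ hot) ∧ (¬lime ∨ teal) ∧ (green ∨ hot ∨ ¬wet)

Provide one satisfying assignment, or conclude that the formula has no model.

Suppose lime = False.
From the singleton clause (wet), wet = True.
But (¬wet) is also a unit clause — contradiction.
So lime must be the other value — set lime = True.
From the singleton clause (¬teal), teal = False.
But (teal) is also a unit clause — contradiction.
Neither lime = True nor lime = False works.

UNSATISFIABLE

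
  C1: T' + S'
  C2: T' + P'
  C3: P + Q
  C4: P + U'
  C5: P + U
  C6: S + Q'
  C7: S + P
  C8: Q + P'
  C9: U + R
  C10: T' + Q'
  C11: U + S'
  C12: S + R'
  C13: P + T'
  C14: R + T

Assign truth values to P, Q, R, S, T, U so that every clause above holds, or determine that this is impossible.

P: 1, Q: 1, R: 1, S: 1, T: 0, U: 1

Case T = 0:
(R) alone gives R = 1.
(S) alone gives S = 1.
(U) alone gives U = 1.
(P) alone gives P = 1.
(Q) alone gives Q = 1.
All clauses are satisfied.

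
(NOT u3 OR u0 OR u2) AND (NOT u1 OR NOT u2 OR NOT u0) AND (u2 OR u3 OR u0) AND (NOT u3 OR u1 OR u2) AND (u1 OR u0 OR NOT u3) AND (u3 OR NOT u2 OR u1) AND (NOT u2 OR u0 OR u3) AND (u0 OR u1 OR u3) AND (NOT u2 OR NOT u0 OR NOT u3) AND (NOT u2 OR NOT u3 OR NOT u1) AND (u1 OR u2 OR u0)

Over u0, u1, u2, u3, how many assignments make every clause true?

There are 2^4 = 16 truth assignments over (u0, u1, u2, u3).
Check each against the 11 clauses (columns in the order u0, u1, u2, u3):
  F F F F  ✗ fails (u2 OR u3 OR u0)
  F F F T  ✗ fails (NOT u3 OR u0 OR u2)
  F F T F  ✗ fails (u3 OR NOT u2 OR u1)
  F F T T  ✗ fails (u1 OR u0 OR NOT u3)
  F T F F  ✗ fails (u2 OR u3 OR u0)
  F T F T  ✗ fails (NOT u3 OR u0 OR u2)
  F T T F  ✗ fails (NOT u2 OR u0 OR u3)
  F T T T  ✗ fails (NOT u2 OR NOT u3 OR NOT u1)
  T F F F  ✓ satisfies all
  T F F T  ✗ fails (NOT u3 OR u1 OR u2)
  T F T F  ✗ fails (u3 OR NOT u2 OR u1)
  T F T T  ✗ fails (NOT u2 OR NOT u0 OR NOT u3)
  T T F F  ✓ satisfies all
  T T F T  ✓ satisfies all
  T T T F  ✗ fails (NOT u1 OR NOT u2 OR NOT u0)
  T T T T  ✗ fails (NOT u1 OR NOT u2 OR NOT u0)
3 of the 16 rows are models.

3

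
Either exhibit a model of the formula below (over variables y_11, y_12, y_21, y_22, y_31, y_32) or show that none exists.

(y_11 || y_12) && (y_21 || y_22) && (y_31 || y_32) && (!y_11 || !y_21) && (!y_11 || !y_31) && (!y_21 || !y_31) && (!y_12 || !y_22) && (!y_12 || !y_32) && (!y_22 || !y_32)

UNSATISFIABLE

Try y_11 = true.
Unit clause (!y_21) forces y_21 = false.
Unit clause (y_22) forces y_22 = true.
Unit clause (!y_31) forces y_31 = false.
Unit clause (y_32) forces y_32 = true.
That conflicts with the unit clause (!y_32).
Undo y_11 and try y_11 = false.
Unit clause (y_12) forces y_12 = true.
Unit clause (!y_22) forces y_22 = false.
Unit clause (y_21) forces y_21 = true.
Unit clause (!y_31) forces y_31 = false.
Unit clause (y_32) forces y_32 = true.
That conflicts with the unit clause (!y_32).
Both values of y_11 lead to a conflict.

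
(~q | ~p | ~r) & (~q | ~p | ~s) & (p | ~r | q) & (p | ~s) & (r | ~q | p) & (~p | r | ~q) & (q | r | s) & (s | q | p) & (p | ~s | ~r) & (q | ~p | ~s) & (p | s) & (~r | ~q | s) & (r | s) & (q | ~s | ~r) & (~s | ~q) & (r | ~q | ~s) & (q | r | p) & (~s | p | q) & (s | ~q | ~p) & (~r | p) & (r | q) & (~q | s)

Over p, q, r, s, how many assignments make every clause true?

There are 2^4 = 16 truth assignments over (p, q, r, s).
Check each against the 22 clauses (columns in the order p, q, r, s):
  F F F F  ✗ fails (q | r | s)
  F F F T  ✗ fails (p | ~s)
  F F T F  ✗ fails (p | ~r | q)
  F F T T  ✗ fails (p | ~r | q)
  F T F F  ✗ fails (r | ~q | p)
  F T F T  ✗ fails (p | ~s)
  F T T F  ✗ fails (p | s)
  F T T T  ✗ fails (p | ~s)
  T F F F  ✗ fails (q | r | s)
  T F F T  ✗ fails (q | ~p | ~s)
  T F T F  ✓ satisfies all
  T F T T  ✗ fails (q | ~p | ~s)
  T T F F  ✗ fails (~p | r | ~q)
  T T F T  ✗ fails (~q | ~p | ~s)
  T T T F  ✗ fails (~q | ~p | ~r)
  T T T T  ✗ fails (~q | ~p | ~r)
1 of the 16 rows is a model.

1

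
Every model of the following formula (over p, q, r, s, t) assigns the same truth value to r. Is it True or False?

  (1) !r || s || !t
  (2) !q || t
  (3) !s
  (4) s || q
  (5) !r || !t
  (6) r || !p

False

Suppose r = true.
(!s) alone gives s = false.
(!t) alone gives t = false.
(!q) alone gives q = false.
That conflicts with the unit clause (q).
So every satisfying assignment has r = False.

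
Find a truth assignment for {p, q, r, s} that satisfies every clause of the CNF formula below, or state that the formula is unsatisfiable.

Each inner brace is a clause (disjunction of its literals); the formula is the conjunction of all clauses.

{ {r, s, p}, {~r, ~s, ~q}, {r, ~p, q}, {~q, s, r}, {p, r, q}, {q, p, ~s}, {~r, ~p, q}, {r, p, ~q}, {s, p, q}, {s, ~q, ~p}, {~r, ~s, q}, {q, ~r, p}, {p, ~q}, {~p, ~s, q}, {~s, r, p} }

Try p = 1.
Try r = 0.
(q) alone gives q = 1.
(s) alone gives s = 1.
Every clause now holds.

p=1,  q=1,  r=0,  s=1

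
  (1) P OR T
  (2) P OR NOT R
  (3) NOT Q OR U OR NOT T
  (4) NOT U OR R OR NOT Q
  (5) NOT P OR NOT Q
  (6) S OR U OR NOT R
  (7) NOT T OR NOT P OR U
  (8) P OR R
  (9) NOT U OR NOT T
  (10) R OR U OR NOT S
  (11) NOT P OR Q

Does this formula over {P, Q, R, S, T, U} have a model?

Unsatisfiable

Branch on P: set P = true.
The clause (NOT Q) is unit, so Q = false.
Now (Q) is unsatisfied and unit — conflict.
That branch fails; take P = false instead.
The clause (T) is unit, so T = true.
The clause (NOT R) is unit, so R = false.
Now (R) is unsatisfied and unit — conflict.
Either choice for P ends in contradiction.
No assignment satisfies every clause.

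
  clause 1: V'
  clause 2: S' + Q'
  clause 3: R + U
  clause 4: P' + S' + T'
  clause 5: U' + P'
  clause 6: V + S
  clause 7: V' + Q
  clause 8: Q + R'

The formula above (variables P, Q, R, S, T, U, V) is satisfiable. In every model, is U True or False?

True

Suppose U = 0.
(V') alone gives V = 0.
(R) alone gives R = 1.
(S) alone gives S = 1.
(Q') alone gives Q = 0.
Now (Q) is unsatisfied and unit — conflict.
So every satisfying assignment has U = True.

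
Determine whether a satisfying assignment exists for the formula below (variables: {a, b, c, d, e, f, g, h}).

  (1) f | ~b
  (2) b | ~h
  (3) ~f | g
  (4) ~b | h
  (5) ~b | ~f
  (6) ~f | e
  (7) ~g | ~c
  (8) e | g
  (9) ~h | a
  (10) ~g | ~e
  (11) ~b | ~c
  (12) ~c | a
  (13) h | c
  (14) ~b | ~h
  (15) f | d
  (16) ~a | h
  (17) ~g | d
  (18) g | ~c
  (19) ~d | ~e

Unsatisfiable

Try f = 1.
Unit clause (g) forces g = 1.
Unit clause (~b) forces b = 0.
Unit clause (~h) forces h = 0.
Unit clause (e) forces e = 1.
Now (~e) is unsatisfied and unit — conflict.
That branch fails; take f = 0 instead.
Unit clause (~b) forces b = 0.
Unit clause (~h) forces h = 0.
Unit clause (c) forces c = 1.
Unit clause (~g) forces g = 0.
Now (g) is unsatisfied and unit — conflict.
Both values of f lead to a conflict.
No assignment satisfies every clause.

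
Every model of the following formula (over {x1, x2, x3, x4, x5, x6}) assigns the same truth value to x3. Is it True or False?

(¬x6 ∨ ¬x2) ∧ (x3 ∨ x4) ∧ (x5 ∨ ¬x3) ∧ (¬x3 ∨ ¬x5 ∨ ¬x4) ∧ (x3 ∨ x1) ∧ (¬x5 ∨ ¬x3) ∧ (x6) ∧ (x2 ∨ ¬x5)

Suppose x3 = True.
Unit clause (x5) forces x5 = True.
Now (¬x5) is unsatisfied and unit — conflict.
So every satisfying assignment has x3 = False.

False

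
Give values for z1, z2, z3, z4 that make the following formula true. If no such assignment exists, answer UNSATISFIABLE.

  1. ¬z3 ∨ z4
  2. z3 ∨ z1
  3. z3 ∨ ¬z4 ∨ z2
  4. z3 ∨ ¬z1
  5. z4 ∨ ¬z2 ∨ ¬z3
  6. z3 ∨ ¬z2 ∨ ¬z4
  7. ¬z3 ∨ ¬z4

Suppose z3 = False.
Unit clause (z1) forces z1 = True.
Now (¬z1) is unsatisfied and unit — conflict.
Backtrack on z3: now try z3 = True.
Unit clause (z4) forces z4 = True.
Now (¬z4) is unsatisfied and unit — conflict.
Neither z3 = True nor z3 = False works.

UNSATISFIABLE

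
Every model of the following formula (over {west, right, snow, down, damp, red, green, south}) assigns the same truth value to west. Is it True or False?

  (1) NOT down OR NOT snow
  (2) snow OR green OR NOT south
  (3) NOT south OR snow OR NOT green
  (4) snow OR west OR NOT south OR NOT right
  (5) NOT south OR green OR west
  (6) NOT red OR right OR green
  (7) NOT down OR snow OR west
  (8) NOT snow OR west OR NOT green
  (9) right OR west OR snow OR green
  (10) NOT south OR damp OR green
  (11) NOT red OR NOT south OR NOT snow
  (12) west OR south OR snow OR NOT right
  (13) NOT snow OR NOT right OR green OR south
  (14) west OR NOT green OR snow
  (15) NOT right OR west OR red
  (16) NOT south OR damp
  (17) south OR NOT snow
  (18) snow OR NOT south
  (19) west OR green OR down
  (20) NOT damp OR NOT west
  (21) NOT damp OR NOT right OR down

Suppose west = false.
Case down = false:
The clause (green) is unit, so green = true.
The clause (NOT snow) is unit, so snow = false.
That conflicts with the unit clause (snow).
That branch fails; take down = true instead.
The clause (NOT snow) is unit, so snow = false.
That conflicts with the unit clause (snow).
Either choice for down ends in contradiction.
So every satisfying assignment has west = True.

True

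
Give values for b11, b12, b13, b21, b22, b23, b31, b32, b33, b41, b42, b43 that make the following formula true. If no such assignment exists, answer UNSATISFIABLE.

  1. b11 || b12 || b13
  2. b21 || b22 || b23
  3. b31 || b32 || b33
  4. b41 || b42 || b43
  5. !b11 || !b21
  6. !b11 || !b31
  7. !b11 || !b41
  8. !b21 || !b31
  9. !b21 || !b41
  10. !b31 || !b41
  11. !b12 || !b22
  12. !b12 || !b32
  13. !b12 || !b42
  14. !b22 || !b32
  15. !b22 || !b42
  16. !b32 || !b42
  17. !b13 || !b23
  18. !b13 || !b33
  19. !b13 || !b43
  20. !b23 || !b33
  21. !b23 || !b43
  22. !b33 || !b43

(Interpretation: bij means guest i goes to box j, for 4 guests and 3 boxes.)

Try b11 = false.
Try b12 = true.
Unit clause (!b22) forces b22 = false.
Unit clause (!b32) forces b32 = false.
Unit clause (!b42) forces b42 = false.
Try b21 = true.
Unit clause (!b31) forces b31 = false.
Unit clause (b33) forces b33 = true.
Unit clause (!b41) forces b41 = false.
Unit clause (b43) forces b43 = true.
That conflicts with the unit clause (!b43).
Backtrack on b21: now try b21 = false.
Unit clause (b23) forces b23 = true.
Unit clause (!b13) forces b13 = false.
Unit clause (!b33) forces b33 = false.
Unit clause (b31) forces b31 = true.
Unit clause (!b41) forces b41 = false.
Unit clause (b43) forces b43 = true.
That conflicts with the unit clause (!b43).
Both values of b21 lead to a conflict.
Backtrack on b12: now try b12 = false.
Unit clause (b13) forces b13 = true.
Unit clause (!b23) forces b23 = false.
Unit clause (!b33) forces b33 = false.
Unit clause (!b43) forces b43 = false.
Try b21 = true.
Unit clause (!b31) forces b31 = false.
Unit clause (b32) forces b32 = true.
Unit clause (!b41) forces b41 = false.
Unit clause (b42) forces b42 = true.
That conflicts with the unit clause (!b42).
Backtrack on b21: now try b21 = false.
Unit clause (b22) forces b22 = true.
Unit clause (!b32) forces b32 = false.
Unit clause (b31) forces b31 = true.
Unit clause (!b41) forces b41 = false.
Unit clause (b42) forces b42 = true.
That conflicts with the unit clause (!b42).
Both values of b21 lead to a conflict.
Both values of b12 lead to a conflict.
Backtrack on b11: now try b11 = true.
Unit clause (!b21) forces b21 = false.
Unit clause (!b31) forces b31 = false.
Unit clause (!b41) forces b41 = false.
Try b22 = true.
Unit clause (!b12) forces b12 = false.
Unit clause (!b32) forces b32 = false.
Unit clause (b33) forces b33 = true.
Unit clause (!b42) forces b42 = false.
Unit clause (b43) forces b43 = true.
That conflicts with the unit clause (!b43).
Backtrack on b22: now try b22 = false.
Unit clause (b23) forces b23 = true.
Unit clause (!b13) forces b13 = false.
Unit clause (!b33) forces b33 = false.
Unit clause (b32) forces b32 = true.
Unit clause (!b12) forces b12 = false.
Unit clause (!b42) forces b42 = false.
Unit clause (b43) forces b43 = true.
That conflicts with the unit clause (!b43).
Both values of b22 lead to a conflict.
Both values of b11 lead to a conflict.

UNSATISFIABLE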